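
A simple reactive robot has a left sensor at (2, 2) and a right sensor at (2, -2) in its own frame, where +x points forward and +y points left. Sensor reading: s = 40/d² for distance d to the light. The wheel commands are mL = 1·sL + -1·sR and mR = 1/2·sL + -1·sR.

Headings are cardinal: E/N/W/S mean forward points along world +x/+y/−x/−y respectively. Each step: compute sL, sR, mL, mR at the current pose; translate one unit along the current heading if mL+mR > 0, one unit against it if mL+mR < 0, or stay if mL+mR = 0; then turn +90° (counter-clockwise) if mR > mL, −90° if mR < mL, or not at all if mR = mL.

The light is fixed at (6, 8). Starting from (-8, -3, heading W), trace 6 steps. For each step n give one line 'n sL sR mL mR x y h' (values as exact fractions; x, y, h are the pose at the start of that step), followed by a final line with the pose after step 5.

0 8/85 40/337 -704/28645 -2052/28645 -8 -3 W
1 20/153 20/101 -1040/15453 -2050/15453 -7 -3 N
2 40/221 40/317 3840/70057 -2500/70057 -7 -4 E
3 5/37 5/49 60/1813 -125/3626 -6 -4 S
4 8/73 40/277 -704/20221 -1812/20221 -6 -3 W
5 4/25 20/81 -176/2025 -338/2025 -5 -3 N
final -5 -4 E

n=0: pose=(-8,-3,W); sL=8/85, sR=40/337; mL=-704/28645, mR=-2052/28645; mL+mR=-2756/28645 → advance -1; mR−mL=-4/85 → turn -1·90°
n=1: pose=(-7,-3,N); sL=20/153, sR=20/101; mL=-1040/15453, mR=-2050/15453; mL+mR=-1030/5151 → advance -1; mR−mL=-10/153 → turn -1·90°
n=2: pose=(-7,-4,E); sL=40/221, sR=40/317; mL=3840/70057, mR=-2500/70057; mL+mR=1340/70057 → advance +1; mR−mL=-20/221 → turn -1·90°
n=3: pose=(-6,-4,S); sL=5/37, sR=5/49; mL=60/1813, mR=-125/3626; mL+mR=-5/3626 → advance -1; mR−mL=-5/74 → turn -1·90°
n=4: pose=(-6,-3,W); sL=8/73, sR=40/277; mL=-704/20221, mR=-1812/20221; mL+mR=-2516/20221 → advance -1; mR−mL=-4/73 → turn -1·90°
n=5: pose=(-5,-3,N); sL=4/25, sR=20/81; mL=-176/2025, mR=-338/2025; mL+mR=-514/2025 → advance -1; mR−mL=-2/25 → turn -1·90°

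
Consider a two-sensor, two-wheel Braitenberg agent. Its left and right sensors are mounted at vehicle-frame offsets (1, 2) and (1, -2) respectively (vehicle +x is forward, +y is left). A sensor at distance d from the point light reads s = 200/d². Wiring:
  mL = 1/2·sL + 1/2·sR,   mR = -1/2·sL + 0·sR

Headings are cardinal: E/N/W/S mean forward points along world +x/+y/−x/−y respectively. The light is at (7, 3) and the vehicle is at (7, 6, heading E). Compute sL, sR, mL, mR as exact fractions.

left sensor world pos  = (8, 8); dL² = 26
right sensor world pos = (8, 4); dR² = 2
sL = 200/26 = 100/13
sR = 200/2 = 100
mL = 1/2·sL + 1/2·sR = 700/13
mR = -1/2·sL + 0·sR = -50/13

100/13 100 700/13 -50/13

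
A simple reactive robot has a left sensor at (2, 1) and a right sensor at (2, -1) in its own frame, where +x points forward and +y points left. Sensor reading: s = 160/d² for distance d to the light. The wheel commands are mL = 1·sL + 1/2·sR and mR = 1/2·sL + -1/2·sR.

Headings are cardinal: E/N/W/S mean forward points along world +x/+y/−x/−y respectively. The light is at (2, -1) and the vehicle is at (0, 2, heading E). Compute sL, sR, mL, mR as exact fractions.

10 40 30 -15

left sensor world pos  = (2, 3); dL² = 16
right sensor world pos = (2, 1); dR² = 4
sL = 160/16 = 10
sR = 160/4 = 40
mL = 1·sL + 1/2·sR = 30
mR = 1/2·sL + -1/2·sR = -15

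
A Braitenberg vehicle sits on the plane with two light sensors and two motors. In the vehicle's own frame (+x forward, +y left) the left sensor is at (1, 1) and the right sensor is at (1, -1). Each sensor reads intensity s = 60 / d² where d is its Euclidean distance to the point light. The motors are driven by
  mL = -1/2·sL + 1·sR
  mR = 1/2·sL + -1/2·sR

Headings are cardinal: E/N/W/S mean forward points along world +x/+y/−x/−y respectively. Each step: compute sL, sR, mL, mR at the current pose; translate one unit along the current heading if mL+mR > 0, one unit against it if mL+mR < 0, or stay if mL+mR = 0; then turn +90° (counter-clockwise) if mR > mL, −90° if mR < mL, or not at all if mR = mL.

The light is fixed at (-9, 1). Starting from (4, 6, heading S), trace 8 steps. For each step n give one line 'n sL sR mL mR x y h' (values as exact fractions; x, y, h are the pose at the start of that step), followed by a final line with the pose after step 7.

n=0: pose=(4,6,S); sL=15/53, sR=3/8; mL=99/424, mR=-39/848; mL+mR=3/16 → advance +1; mR−mL=-237/848 → turn -1·90°
n=1: pose=(4,5,W); sL=20/51, sR=60/169; mL=1370/8619, mR=160/8619; mL+mR=30/169 → advance +1; mR−mL=-1210/8619 → turn -1·90°
n=2: pose=(3,5,N); sL=30/73, sR=30/97; mL=735/7081, mR=360/7081; mL+mR=15/97 → advance +1; mR−mL=-375/7081 → turn -1·90°
n=3: pose=(3,6,E); sL=12/41, sR=12/37; mL=270/1517, mR=-24/1517; mL+mR=6/37 → advance +1; mR−mL=-294/1517 → turn -1·90°
n=4: pose=(4,6,S); sL=15/53, sR=3/8; mL=99/424, mR=-39/848; mL+mR=3/16 → advance +1; mR−mL=-237/848 → turn -1·90°
n=5: pose=(4,5,W); sL=20/51, sR=60/169; mL=1370/8619, mR=160/8619; mL+mR=30/169 → advance +1; mR−mL=-1210/8619 → turn -1·90°
n=6: pose=(3,5,N); sL=30/73, sR=30/97; mL=735/7081, mR=360/7081; mL+mR=15/97 → advance +1; mR−mL=-375/7081 → turn -1·90°
n=7: pose=(3,6,E); sL=12/41, sR=12/37; mL=270/1517, mR=-24/1517; mL+mR=6/37 → advance +1; mR−mL=-294/1517 → turn -1·90°

0 15/53 3/8 99/424 -39/848 4 6 S
1 20/51 60/169 1370/8619 160/8619 4 5 W
2 30/73 30/97 735/7081 360/7081 3 5 N
3 12/41 12/37 270/1517 -24/1517 3 6 E
4 15/53 3/8 99/424 -39/848 4 6 S
5 20/51 60/169 1370/8619 160/8619 4 5 W
6 30/73 30/97 735/7081 360/7081 3 5 N
7 12/41 12/37 270/1517 -24/1517 3 6 E
final 4 6 S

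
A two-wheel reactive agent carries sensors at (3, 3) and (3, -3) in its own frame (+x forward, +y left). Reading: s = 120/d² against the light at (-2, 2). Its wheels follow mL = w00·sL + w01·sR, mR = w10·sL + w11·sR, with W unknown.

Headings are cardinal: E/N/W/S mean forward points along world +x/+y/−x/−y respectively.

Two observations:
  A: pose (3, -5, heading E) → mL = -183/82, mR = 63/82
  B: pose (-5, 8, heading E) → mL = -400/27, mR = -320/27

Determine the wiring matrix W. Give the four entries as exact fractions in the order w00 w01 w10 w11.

obs A: pose=(3,-5,E) → sL=3/2, sR=30/41, mL=-183/82, mR=63/82
obs B: pose=(-5,8,E) → sL=40/27, sR=40/3, mL=-400/27, mR=-320/27
sensor matrix S = [[3/2, 30/41], [40/27, 40/3]]; det S = 6980/369
solve [mL_A; mL_B] = S·[w00; w01] and [mR_A; mR_B] = S·[w10; w11]:
  w00 = -1, w01 = -1, w10 = 1, w11 = -1

-1 -1 1 -1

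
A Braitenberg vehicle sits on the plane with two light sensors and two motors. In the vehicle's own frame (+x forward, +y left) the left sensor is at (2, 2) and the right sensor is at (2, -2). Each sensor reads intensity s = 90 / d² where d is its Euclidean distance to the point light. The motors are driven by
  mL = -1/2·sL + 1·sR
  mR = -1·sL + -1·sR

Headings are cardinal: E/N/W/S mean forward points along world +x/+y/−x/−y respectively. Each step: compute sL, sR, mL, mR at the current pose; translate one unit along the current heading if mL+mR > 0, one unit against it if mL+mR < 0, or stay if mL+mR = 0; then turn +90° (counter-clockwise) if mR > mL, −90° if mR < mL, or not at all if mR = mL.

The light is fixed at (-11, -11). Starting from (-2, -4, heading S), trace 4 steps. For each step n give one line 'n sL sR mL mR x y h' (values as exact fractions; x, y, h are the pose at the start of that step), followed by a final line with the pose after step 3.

n=0: pose=(-2,-4,S); sL=45/73, sR=45/37; mL=4905/5402, mR=-4950/2701; mL+mR=-135/146 → advance -1; mR−mL=-14805/5402 → turn -1·90°
n=1: pose=(-2,-3,W); sL=18/17, sR=90/149; mL=189/2533, mR=-4212/2533; mL+mR=-27/17 → advance -1; mR−mL=-4401/2533 → turn -1·90°
n=2: pose=(-1,-3,N); sL=45/82, sR=45/122; mL=945/10004, mR=-2295/2501; mL+mR=-135/164 → advance -1; mR−mL=-10125/10004 → turn -1·90°
n=3: pose=(-1,-4,E); sL=2/5, sR=90/169; mL=281/845, mR=-788/845; mL+mR=-3/5 → advance -1; mR−mL=-1069/845 → turn -1·90°

0 45/73 45/37 4905/5402 -4950/2701 -2 -4 S
1 18/17 90/149 189/2533 -4212/2533 -2 -3 W
2 45/82 45/122 945/10004 -2295/2501 -1 -3 N
3 2/5 90/169 281/845 -788/845 -1 -4 E
final -2 -4 S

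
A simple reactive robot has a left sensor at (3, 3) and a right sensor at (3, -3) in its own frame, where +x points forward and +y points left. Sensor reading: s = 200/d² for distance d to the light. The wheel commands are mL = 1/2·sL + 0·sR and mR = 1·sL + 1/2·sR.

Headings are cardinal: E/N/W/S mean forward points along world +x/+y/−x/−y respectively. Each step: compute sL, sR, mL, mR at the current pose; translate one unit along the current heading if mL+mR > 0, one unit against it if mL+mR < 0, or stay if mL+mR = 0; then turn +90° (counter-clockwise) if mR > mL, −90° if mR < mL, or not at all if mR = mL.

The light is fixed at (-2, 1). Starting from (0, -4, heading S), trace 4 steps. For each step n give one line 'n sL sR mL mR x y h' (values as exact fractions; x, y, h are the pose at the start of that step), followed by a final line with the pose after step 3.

0 200/89 40/13 100/89 4380/1157 0 -4 S
1 100/17 100/53 50/17 6150/901 0 -5 E
2 200/9 40/9 100/9 220/9 1 -5 N
3 25/8 50 25/16 225/8 1 -4 W
final 0 -4 S

n=0: pose=(0,-4,S); sL=200/89, sR=40/13; mL=100/89, mR=4380/1157; mL+mR=5680/1157 → advance +1; mR−mL=3080/1157 → turn +1·90°
n=1: pose=(0,-5,E); sL=100/17, sR=100/53; mL=50/17, mR=6150/901; mL+mR=8800/901 → advance +1; mR−mL=3500/901 → turn +1·90°
n=2: pose=(1,-5,N); sL=200/9, sR=40/9; mL=100/9, mR=220/9; mL+mR=320/9 → advance +1; mR−mL=40/3 → turn +1·90°
n=3: pose=(1,-4,W); sL=25/8, sR=50; mL=25/16, mR=225/8; mL+mR=475/16 → advance +1; mR−mL=425/16 → turn +1·90°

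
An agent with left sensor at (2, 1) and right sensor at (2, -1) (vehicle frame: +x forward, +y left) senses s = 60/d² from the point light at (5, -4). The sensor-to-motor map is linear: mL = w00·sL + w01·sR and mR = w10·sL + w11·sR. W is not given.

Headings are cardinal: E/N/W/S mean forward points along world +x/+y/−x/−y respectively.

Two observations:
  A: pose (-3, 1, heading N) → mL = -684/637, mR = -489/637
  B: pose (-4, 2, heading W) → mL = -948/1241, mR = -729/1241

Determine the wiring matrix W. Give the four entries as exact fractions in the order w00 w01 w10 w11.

-1 -1 -1 -1/2

obs A: pose=(-3,1,N) → sL=6/13, sR=30/49, mL=-684/637, mR=-489/637
obs B: pose=(-4,2,W) → sL=30/73, sR=6/17, mL=-948/1241, mR=-729/1241
sensor matrix S = [[6/13, 30/49], [30/73, 6/17]]; det S = -70128/790517
solve [mL_A; mL_B] = S·[w00; w01] and [mR_A; mR_B] = S·[w10; w11]:
  w00 = -1, w01 = -1, w10 = -1, w11 = -1/2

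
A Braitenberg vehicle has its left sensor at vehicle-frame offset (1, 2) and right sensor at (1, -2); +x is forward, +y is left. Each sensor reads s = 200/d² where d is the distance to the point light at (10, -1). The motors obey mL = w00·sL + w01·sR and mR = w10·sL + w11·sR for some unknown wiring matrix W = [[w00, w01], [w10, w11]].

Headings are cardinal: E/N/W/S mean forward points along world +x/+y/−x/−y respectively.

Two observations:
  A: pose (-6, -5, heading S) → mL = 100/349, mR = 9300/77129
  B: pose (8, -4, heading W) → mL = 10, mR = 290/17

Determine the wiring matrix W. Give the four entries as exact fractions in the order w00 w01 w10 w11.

obs A: pose=(-6,-5,S) → sL=200/221, sR=200/349, mL=100/349, mR=9300/77129
obs B: pose=(8,-4,W) → sL=100/17, sR=20, mL=10, mR=290/17
sensor matrix S = [[200/221, 200/349], [100/17, 20]]; det S = 1136000/77129
solve [mL_A; mL_B] = S·[w00; w01] and [mR_A; mR_B] = S·[w10; w11]:
  w00 = 0, w01 = 1/2, w10 = -1/2, w11 = 1

0 1/2 -1/2 1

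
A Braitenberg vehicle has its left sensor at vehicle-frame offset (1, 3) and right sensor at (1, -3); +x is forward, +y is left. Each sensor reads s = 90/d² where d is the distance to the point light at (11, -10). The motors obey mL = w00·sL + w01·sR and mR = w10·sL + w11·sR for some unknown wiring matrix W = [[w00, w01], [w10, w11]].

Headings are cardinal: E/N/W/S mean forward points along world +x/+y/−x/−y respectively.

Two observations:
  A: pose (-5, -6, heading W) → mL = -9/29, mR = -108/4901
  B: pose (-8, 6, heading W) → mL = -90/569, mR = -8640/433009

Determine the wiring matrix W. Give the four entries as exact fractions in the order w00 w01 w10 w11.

-1 0 -1/2 1/2

obs A: pose=(-5,-6,W) → sL=9/29, sR=45/169, mL=-9/29, mR=-108/4901
obs B: pose=(-8,6,W) → sL=90/569, sR=90/761, mL=-90/569, mR=-8640/433009
sensor matrix S = [[9/29, 45/169], [90/569, 90/761]]; det S = -11489040/2122177109
solve [mL_A; mL_B] = S·[w00; w01] and [mR_A; mR_B] = S·[w10; w11]:
  w00 = -1, w01 = 0, w10 = -1/2, w11 = 1/2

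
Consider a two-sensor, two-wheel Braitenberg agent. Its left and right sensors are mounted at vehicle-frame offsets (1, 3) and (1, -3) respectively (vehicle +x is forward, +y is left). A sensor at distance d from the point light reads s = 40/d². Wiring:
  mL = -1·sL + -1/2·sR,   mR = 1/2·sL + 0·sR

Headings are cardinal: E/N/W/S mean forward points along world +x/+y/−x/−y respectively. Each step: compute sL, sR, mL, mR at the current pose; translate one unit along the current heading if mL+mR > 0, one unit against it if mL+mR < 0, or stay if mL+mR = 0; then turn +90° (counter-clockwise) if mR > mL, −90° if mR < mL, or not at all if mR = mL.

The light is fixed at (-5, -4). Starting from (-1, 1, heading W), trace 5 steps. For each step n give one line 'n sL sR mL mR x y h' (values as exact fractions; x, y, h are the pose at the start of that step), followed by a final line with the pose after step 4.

0 40/13 40/73 -3180/949 20/13 -1 1 W
1 1/2 2 -3/2 1/4 0 1 S
2 40/117 8/9 -92/117 20/117 0 2 E
3 4/5 20/49 -246/245 2/5 -1 2 N
4 40/13 40/73 -3180/949 20/13 -1 1 W
final 0 1 S

n=0: pose=(-1,1,W); sL=40/13, sR=40/73; mL=-3180/949, mR=20/13; mL+mR=-1720/949 → advance -1; mR−mL=4640/949 → turn +1·90°
n=1: pose=(0,1,S); sL=1/2, sR=2; mL=-3/2, mR=1/4; mL+mR=-5/4 → advance -1; mR−mL=7/4 → turn +1·90°
n=2: pose=(0,2,E); sL=40/117, sR=8/9; mL=-92/117, mR=20/117; mL+mR=-8/13 → advance -1; mR−mL=112/117 → turn +1·90°
n=3: pose=(-1,2,N); sL=4/5, sR=20/49; mL=-246/245, mR=2/5; mL+mR=-148/245 → advance -1; mR−mL=344/245 → turn +1·90°
n=4: pose=(-1,1,W); sL=40/13, sR=40/73; mL=-3180/949, mR=20/13; mL+mR=-1720/949 → advance -1; mR−mL=4640/949 → turn +1·90°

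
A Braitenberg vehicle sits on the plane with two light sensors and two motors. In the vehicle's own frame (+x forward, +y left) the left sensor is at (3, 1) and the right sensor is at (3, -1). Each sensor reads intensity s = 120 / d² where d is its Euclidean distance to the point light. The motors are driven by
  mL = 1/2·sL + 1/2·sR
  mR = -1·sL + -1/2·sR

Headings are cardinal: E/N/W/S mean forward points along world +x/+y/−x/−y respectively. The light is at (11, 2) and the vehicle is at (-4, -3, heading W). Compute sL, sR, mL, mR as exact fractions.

left sensor world pos  = (-7, -4); dL² = 360
right sensor world pos = (-7, -2); dR² = 340
sL = 120/360 = 1/3
sR = 120/340 = 6/17
mL = 1/2·sL + 1/2·sR = 35/102
mR = -1·sL + -1/2·sR = -26/51

1/3 6/17 35/102 -26/51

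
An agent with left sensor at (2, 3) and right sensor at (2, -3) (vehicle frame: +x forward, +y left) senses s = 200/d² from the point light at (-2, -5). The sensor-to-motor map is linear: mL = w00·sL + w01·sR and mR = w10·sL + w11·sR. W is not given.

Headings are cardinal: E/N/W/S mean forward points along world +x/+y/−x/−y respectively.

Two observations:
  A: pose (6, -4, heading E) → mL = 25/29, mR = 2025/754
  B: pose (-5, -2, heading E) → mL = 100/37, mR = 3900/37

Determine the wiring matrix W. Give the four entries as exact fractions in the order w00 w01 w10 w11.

obs A: pose=(6,-4,E) → sL=50/29, sR=25/13, mL=25/29, mR=2025/754
obs B: pose=(-5,-2,E) → sL=200/37, sR=200, mL=100/37, mR=3900/37
sensor matrix S = [[50/29, 25/13], [200/37, 200]]; det S = 4665000/13949
solve [mL_A; mL_B] = S·[w00; w01] and [mR_A; mR_B] = S·[w10; w11]:
  w00 = 1/2, w01 = 0, w10 = 1, w11 = 1/2

1/2 0 1 1/2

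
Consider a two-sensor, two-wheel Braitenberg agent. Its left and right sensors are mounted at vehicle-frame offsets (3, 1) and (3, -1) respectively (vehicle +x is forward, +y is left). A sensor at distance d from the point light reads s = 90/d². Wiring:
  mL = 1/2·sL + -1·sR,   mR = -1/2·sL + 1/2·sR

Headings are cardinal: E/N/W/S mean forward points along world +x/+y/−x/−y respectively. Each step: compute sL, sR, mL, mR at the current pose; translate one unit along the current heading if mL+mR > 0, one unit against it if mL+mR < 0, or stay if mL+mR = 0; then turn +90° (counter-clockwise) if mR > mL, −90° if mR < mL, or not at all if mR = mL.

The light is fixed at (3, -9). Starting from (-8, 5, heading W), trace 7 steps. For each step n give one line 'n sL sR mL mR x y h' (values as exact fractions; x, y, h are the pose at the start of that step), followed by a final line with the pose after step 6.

n=0: pose=(-8,5,W); sL=18/73, sR=90/421; mL=-2781/30733, mR=-504/30733; mL+mR=-45/421 → advance -1; mR−mL=2277/30733 → turn +1·90°
n=1: pose=(-7,5,S); sL=45/101, sR=45/121; mL=-3645/24442, mR=-450/12221; mL+mR=-45/242 → advance -1; mR−mL=2745/24442 → turn +1·90°
n=2: pose=(-7,6,E); sL=18/61, sR=18/49; mL=-657/2989, mR=108/2989; mL+mR=-9/49 → advance -1; mR−mL=765/2989 → turn +1·90°
n=3: pose=(-8,6,N); sL=5/26, sR=45/212; mL=-80/689, mR=55/5512; mL+mR=-45/424 → advance -1; mR−mL=695/5512 → turn +1·90°
n=4: pose=(-8,5,W); sL=18/73, sR=90/421; mL=-2781/30733, mR=-504/30733; mL+mR=-45/421 → advance -1; mR−mL=2277/30733 → turn +1·90°
n=5: pose=(-7,5,S); sL=45/101, sR=45/121; mL=-3645/24442, mR=-450/12221; mL+mR=-45/242 → advance -1; mR−mL=2745/24442 → turn +1·90°
n=6: pose=(-7,6,E); sL=18/61, sR=18/49; mL=-657/2989, mR=108/2989; mL+mR=-9/49 → advance -1; mR−mL=765/2989 → turn +1·90°

0 18/73 90/421 -2781/30733 -504/30733 -8 5 W
1 45/101 45/121 -3645/24442 -450/12221 -7 5 S
2 18/61 18/49 -657/2989 108/2989 -7 6 E
3 5/26 45/212 -80/689 55/5512 -8 6 N
4 18/73 90/421 -2781/30733 -504/30733 -8 5 W
5 45/101 45/121 -3645/24442 -450/12221 -7 5 S
6 18/61 18/49 -657/2989 108/2989 -7 6 E
final -8 6 N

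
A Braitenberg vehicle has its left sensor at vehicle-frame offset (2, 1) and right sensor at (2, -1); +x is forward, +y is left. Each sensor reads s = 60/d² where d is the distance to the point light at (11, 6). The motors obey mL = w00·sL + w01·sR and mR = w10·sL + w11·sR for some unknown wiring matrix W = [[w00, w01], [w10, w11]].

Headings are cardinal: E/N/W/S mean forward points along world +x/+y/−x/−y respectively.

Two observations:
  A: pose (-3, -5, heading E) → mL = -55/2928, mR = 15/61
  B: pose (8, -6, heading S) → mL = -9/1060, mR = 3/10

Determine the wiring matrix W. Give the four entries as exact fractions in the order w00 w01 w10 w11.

obs A: pose=(-3,-5,E) → sL=15/61, sR=5/24, mL=-55/2928, mR=15/61
obs B: pose=(8,-6,S) → sL=3/10, sR=15/53, mL=-9/1060, mR=3/10
sensor matrix S = [[15/61, 5/24], [3/10, 15/53]]; det S = 367/51728
solve [mL_A; mL_B] = S·[w00; w01] and [mR_A; mR_B] = S·[w10; w11]:
  w00 = -1/2, w01 = 1/2, w10 = 1, w11 = 0

-1/2 1/2 1 0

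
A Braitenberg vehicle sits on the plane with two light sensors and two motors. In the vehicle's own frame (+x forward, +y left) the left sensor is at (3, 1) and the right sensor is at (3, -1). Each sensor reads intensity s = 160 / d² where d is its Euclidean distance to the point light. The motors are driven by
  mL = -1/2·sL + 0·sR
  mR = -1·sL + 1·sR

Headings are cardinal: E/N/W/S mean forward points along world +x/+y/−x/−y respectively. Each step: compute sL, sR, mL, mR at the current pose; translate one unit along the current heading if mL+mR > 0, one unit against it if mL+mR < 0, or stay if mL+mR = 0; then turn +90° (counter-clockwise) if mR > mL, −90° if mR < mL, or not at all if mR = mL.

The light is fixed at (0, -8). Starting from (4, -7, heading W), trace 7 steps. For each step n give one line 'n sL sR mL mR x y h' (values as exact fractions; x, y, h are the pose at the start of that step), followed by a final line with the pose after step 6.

0 160 32 -80 -128 4 -7 W
1 5 40/13 -5/2 -25/13 5 -7 N
2 32 32 -16 0 5 -8 W
3 80/29 80/17 -40/29 960/493 6 -8 S
4 160/81 32/17 -80/81 -128/1377 6 -9 E
5 8 4 -4 -4 5 -9 N
6 160/17 160/37 -80/17 -3200/629 5 -10 N
final 5 -11 E

n=0: pose=(4,-7,W); sL=160, sR=32; mL=-80, mR=-128; mL+mR=-208 → advance -1; mR−mL=-48 → turn -1·90°
n=1: pose=(5,-7,N); sL=5, sR=40/13; mL=-5/2, mR=-25/13; mL+mR=-115/26 → advance -1; mR−mL=15/26 → turn +1·90°
n=2: pose=(5,-8,W); sL=32, sR=32; mL=-16, mR=0; mL+mR=-16 → advance -1; mR−mL=16 → turn +1·90°
n=3: pose=(6,-8,S); sL=80/29, sR=80/17; mL=-40/29, mR=960/493; mL+mR=280/493 → advance +1; mR−mL=1640/493 → turn +1·90°
n=4: pose=(6,-9,E); sL=160/81, sR=32/17; mL=-80/81, mR=-128/1377; mL+mR=-496/459 → advance -1; mR−mL=1232/1377 → turn +1·90°
n=5: pose=(5,-9,N); sL=8, sR=4; mL=-4, mR=-4; mL+mR=-8 → advance -1; mR−mL=0 → turn +0·90°
n=6: pose=(5,-10,N); sL=160/17, sR=160/37; mL=-80/17, mR=-3200/629; mL+mR=-6160/629 → advance -1; mR−mL=-240/629 → turn -1·90°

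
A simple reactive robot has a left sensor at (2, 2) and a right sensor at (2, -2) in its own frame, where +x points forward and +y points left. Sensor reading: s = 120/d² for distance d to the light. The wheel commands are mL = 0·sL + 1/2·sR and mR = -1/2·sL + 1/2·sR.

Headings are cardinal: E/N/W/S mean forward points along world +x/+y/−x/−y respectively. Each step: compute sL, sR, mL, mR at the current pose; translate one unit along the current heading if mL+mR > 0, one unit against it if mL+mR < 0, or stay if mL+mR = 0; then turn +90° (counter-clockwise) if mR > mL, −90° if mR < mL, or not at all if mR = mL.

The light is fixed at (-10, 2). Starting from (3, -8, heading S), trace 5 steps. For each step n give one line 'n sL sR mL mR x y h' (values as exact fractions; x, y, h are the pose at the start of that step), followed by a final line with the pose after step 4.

0 40/123 24/53 12/53 416/6519 3 -8 S
1 12/29 60/101 30/101 264/2929 3 -9 W
2 120/181 120/277 60/277 -5760/50137 2 -9 N
3 6/13 6/17 3/17 -12/221 2 -8 E
4 40/123 24/53 12/53 416/6519 3 -8 S
final 3 -9 W

n=0: pose=(3,-8,S); sL=40/123, sR=24/53; mL=12/53, mR=416/6519; mL+mR=1892/6519 → advance +1; mR−mL=-20/123 → turn -1·90°
n=1: pose=(3,-9,W); sL=12/29, sR=60/101; mL=30/101, mR=264/2929; mL+mR=1134/2929 → advance +1; mR−mL=-6/29 → turn -1·90°
n=2: pose=(2,-9,N); sL=120/181, sR=120/277; mL=60/277, mR=-5760/50137; mL+mR=5100/50137 → advance +1; mR−mL=-60/181 → turn -1·90°
n=3: pose=(2,-8,E); sL=6/13, sR=6/17; mL=3/17, mR=-12/221; mL+mR=27/221 → advance +1; mR−mL=-3/13 → turn -1·90°
n=4: pose=(3,-8,S); sL=40/123, sR=24/53; mL=12/53, mR=416/6519; mL+mR=1892/6519 → advance +1; mR−mL=-20/123 → turn -1·90°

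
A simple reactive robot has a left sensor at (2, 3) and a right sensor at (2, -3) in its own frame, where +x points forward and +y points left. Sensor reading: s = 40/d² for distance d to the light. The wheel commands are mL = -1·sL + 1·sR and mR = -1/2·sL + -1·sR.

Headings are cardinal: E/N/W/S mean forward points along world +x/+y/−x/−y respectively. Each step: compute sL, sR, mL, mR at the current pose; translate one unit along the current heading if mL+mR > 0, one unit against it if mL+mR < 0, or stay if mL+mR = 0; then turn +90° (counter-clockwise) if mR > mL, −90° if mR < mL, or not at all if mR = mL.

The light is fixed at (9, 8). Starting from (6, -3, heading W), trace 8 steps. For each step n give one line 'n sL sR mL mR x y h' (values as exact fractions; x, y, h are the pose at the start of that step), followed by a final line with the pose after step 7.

n=0: pose=(6,-3,W); sL=40/221, sR=40/89; mL=5280/19669, mR=-10620/19669; mL+mR=-60/221 → advance -1; mR−mL=-15900/19669 → turn -1·90°
n=1: pose=(7,-3,N); sL=20/53, sR=20/41; mL=240/2173, mR=-1470/2173; mL+mR=-30/53 → advance -1; mR−mL=-1710/2173 → turn -1·90°
n=2: pose=(7,-4,E); sL=40/81, sR=8/45; mL=-128/405, mR=-172/405; mL+mR=-20/27 → advance -1; mR−mL=-44/405 → turn -1·90°
n=3: pose=(6,-4,S); sL=10/49, sR=5/29; mL=-45/1421, mR=-390/1421; mL+mR=-15/49 → advance -1; mR−mL=-345/1421 → turn -1·90°
n=4: pose=(6,-3,W); sL=40/221, sR=40/89; mL=5280/19669, mR=-10620/19669; mL+mR=-60/221 → advance -1; mR−mL=-15900/19669 → turn -1·90°
n=5: pose=(7,-3,N); sL=20/53, sR=20/41; mL=240/2173, mR=-1470/2173; mL+mR=-30/53 → advance -1; mR−mL=-1710/2173 → turn -1·90°
n=6: pose=(7,-4,E); sL=40/81, sR=8/45; mL=-128/405, mR=-172/405; mL+mR=-20/27 → advance -1; mR−mL=-44/405 → turn -1·90°
n=7: pose=(6,-4,S); sL=10/49, sR=5/29; mL=-45/1421, mR=-390/1421; mL+mR=-15/49 → advance -1; mR−mL=-345/1421 → turn -1·90°

0 40/221 40/89 5280/19669 -10620/19669 6 -3 W
1 20/53 20/41 240/2173 -1470/2173 7 -3 N
2 40/81 8/45 -128/405 -172/405 7 -4 E
3 10/49 5/29 -45/1421 -390/1421 6 -4 S
4 40/221 40/89 5280/19669 -10620/19669 6 -3 W
5 20/53 20/41 240/2173 -1470/2173 7 -3 N
6 40/81 8/45 -128/405 -172/405 7 -4 E
7 10/49 5/29 -45/1421 -390/1421 6 -4 S
final 6 -3 W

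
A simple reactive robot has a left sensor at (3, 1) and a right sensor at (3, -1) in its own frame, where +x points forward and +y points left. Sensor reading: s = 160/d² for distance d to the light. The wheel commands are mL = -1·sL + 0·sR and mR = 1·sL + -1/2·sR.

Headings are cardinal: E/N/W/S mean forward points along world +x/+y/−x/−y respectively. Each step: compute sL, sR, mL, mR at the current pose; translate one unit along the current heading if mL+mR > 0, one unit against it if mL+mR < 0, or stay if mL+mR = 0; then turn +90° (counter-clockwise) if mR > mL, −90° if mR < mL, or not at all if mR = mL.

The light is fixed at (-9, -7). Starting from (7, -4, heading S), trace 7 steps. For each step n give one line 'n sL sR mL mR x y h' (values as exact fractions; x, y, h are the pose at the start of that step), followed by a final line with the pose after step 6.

n=0: pose=(7,-4,S); sL=160/289, sR=32/45; mL=-160/289, mR=2576/13005; mL+mR=-16/45 → advance -1; mR−mL=9776/13005 → turn +1·90°
n=1: pose=(7,-3,E); sL=80/193, sR=16/37; mL=-80/193, mR=1416/7141; mL+mR=-8/37 → advance -1; mR−mL=4376/7141 → turn +1·90°
n=2: pose=(6,-3,N); sL=32/49, sR=32/61; mL=-32/49, mR=1168/2989; mL+mR=-16/61 → advance -1; mR−mL=3120/2989 → turn +1·90°
n=3: pose=(6,-4,W); sL=40/37, sR=1; mL=-40/37, mR=43/74; mL+mR=-1/2 → advance -1; mR−mL=123/74 → turn +1·90°
n=4: pose=(7,-4,S); sL=160/289, sR=32/45; mL=-160/289, mR=2576/13005; mL+mR=-16/45 → advance -1; mR−mL=9776/13005 → turn +1·90°
n=5: pose=(7,-3,E); sL=80/193, sR=16/37; mL=-80/193, mR=1416/7141; mL+mR=-8/37 → advance -1; mR−mL=4376/7141 → turn +1·90°
n=6: pose=(6,-3,N); sL=32/49, sR=32/61; mL=-32/49, mR=1168/2989; mL+mR=-16/61 → advance -1; mR−mL=3120/2989 → turn +1·90°

0 160/289 32/45 -160/289 2576/13005 7 -4 S
1 80/193 16/37 -80/193 1416/7141 7 -3 E
2 32/49 32/61 -32/49 1168/2989 6 -3 N
3 40/37 1 -40/37 43/74 6 -4 W
4 160/289 32/45 -160/289 2576/13005 7 -4 S
5 80/193 16/37 -80/193 1416/7141 7 -3 E
6 32/49 32/61 -32/49 1168/2989 6 -3 N
final 6 -4 W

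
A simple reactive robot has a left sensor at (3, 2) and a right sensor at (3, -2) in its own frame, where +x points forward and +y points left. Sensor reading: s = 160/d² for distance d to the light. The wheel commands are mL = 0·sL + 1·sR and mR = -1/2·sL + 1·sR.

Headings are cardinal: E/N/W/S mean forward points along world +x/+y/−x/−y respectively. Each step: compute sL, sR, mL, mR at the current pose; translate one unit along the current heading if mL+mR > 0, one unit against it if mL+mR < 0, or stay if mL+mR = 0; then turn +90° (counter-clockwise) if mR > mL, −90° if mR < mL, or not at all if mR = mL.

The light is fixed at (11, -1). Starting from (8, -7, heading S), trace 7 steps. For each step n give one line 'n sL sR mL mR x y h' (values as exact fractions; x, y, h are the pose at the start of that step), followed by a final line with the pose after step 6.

0 80/41 80/53 80/53 1160/2173 8 -7 S
1 160/117 160/61 160/61 13840/7137 8 -8 W
2 40/13 8 8 84/13 7 -8 N
3 160/17 32/13 32/13 -496/221 7 -7 E
4 80/41 80/53 80/53 1160/2173 8 -7 S
5 160/117 160/61 160/61 13840/7137 8 -8 W
6 40/13 8 8 84/13 7 -8 N
final 7 -7 E

n=0: pose=(8,-7,S); sL=80/41, sR=80/53; mL=80/53, mR=1160/2173; mL+mR=4440/2173 → advance +1; mR−mL=-40/41 → turn -1·90°
n=1: pose=(8,-8,W); sL=160/117, sR=160/61; mL=160/61, mR=13840/7137; mL+mR=32560/7137 → advance +1; mR−mL=-80/117 → turn -1·90°
n=2: pose=(7,-8,N); sL=40/13, sR=8; mL=8, mR=84/13; mL+mR=188/13 → advance +1; mR−mL=-20/13 → turn -1·90°
n=3: pose=(7,-7,E); sL=160/17, sR=32/13; mL=32/13, mR=-496/221; mL+mR=48/221 → advance +1; mR−mL=-80/17 → turn -1·90°
n=4: pose=(8,-7,S); sL=80/41, sR=80/53; mL=80/53, mR=1160/2173; mL+mR=4440/2173 → advance +1; mR−mL=-40/41 → turn -1·90°
n=5: pose=(8,-8,W); sL=160/117, sR=160/61; mL=160/61, mR=13840/7137; mL+mR=32560/7137 → advance +1; mR−mL=-80/117 → turn -1·90°
n=6: pose=(7,-8,N); sL=40/13, sR=8; mL=8, mR=84/13; mL+mR=188/13 → advance +1; mR−mL=-20/13 → turn -1·90°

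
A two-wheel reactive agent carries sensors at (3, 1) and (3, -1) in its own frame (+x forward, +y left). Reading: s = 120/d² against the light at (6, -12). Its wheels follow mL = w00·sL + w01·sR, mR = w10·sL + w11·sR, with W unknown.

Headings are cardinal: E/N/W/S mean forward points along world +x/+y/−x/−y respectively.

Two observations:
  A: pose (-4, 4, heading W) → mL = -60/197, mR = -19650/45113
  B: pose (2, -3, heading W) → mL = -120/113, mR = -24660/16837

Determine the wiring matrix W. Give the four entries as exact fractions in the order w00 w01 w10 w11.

obs A: pose=(-4,4,W) → sL=60/197, sR=60/229, mL=-60/197, mR=-19650/45113
obs B: pose=(2,-3,W) → sL=120/113, sR=120/149, mL=-120/113, mR=-24660/16837
sensor matrix S = [[60/197, 60/229], [120/113, 120/149]]; det S = -25027200/759567581
solve [mL_A; mL_B] = S·[w00; w01] and [mR_A; mR_B] = S·[w10; w11]:
  w00 = -1, w01 = 0, w10 = -1, w11 = -1/2

-1 0 -1 -1/2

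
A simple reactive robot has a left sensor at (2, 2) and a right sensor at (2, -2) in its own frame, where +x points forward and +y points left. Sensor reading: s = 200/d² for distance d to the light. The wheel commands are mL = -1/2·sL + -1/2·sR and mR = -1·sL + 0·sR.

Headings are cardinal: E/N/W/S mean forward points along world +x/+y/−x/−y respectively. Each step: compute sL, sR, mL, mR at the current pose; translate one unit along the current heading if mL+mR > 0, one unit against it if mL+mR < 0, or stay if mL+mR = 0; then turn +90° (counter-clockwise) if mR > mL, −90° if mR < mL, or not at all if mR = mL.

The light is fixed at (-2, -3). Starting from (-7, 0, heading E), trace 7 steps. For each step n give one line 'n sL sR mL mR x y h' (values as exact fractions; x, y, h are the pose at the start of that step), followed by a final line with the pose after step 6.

0 100/17 20 -220/17 -100/17 -7 0 E
1 200/89 200/41 -13000/3649 -200/89 -8 0 N
2 25/8 5/2 -45/16 -25/8 -8 -1 W
3 40/13 8 -72/13 -40/13 -7 -1 N
4 4 100/29 -108/29 -4 -7 -2 W
5 40/9 200/13 -1160/117 -40/9 -6 -2 N
6 5 5 -5 -5 -6 -3 W
final -5 -3 W

n=0: pose=(-7,0,E); sL=100/17, sR=20; mL=-220/17, mR=-100/17; mL+mR=-320/17 → advance -1; mR−mL=120/17 → turn +1·90°
n=1: pose=(-8,0,N); sL=200/89, sR=200/41; mL=-13000/3649, mR=-200/89; mL+mR=-21200/3649 → advance -1; mR−mL=4800/3649 → turn +1·90°
n=2: pose=(-8,-1,W); sL=25/8, sR=5/2; mL=-45/16, mR=-25/8; mL+mR=-95/16 → advance -1; mR−mL=-5/16 → turn -1·90°
n=3: pose=(-7,-1,N); sL=40/13, sR=8; mL=-72/13, mR=-40/13; mL+mR=-112/13 → advance -1; mR−mL=32/13 → turn +1·90°
n=4: pose=(-7,-2,W); sL=4, sR=100/29; mL=-108/29, mR=-4; mL+mR=-224/29 → advance -1; mR−mL=-8/29 → turn -1·90°
n=5: pose=(-6,-2,N); sL=40/9, sR=200/13; mL=-1160/117, mR=-40/9; mL+mR=-560/39 → advance -1; mR−mL=640/117 → turn +1·90°
n=6: pose=(-6,-3,W); sL=5, sR=5; mL=-5, mR=-5; mL+mR=-10 → advance -1; mR−mL=0 → turn +0·90°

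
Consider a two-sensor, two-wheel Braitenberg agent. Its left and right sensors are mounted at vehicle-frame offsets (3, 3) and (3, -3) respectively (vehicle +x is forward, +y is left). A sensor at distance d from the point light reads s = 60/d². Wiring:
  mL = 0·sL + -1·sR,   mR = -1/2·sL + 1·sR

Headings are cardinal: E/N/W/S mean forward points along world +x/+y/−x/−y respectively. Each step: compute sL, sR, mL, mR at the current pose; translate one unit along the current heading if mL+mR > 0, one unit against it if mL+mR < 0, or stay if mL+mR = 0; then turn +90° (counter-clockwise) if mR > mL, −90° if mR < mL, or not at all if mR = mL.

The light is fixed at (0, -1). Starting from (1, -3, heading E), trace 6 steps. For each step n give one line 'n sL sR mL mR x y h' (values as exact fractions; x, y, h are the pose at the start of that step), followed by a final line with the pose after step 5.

0 60/17 60/41 -60/41 -210/697 1 -3 E
1 6 6 -6 3 0 -3 N
2 4/3 20/3 -20/3 6 0 -4 W
3 15/13 3/2 -3/2 12/13 1 -4 S
4 60/17 60/41 -60/41 -210/697 1 -3 E
5 6 6 -6 3 0 -3 N
final 0 -4 W

n=0: pose=(1,-3,E); sL=60/17, sR=60/41; mL=-60/41, mR=-210/697; mL+mR=-30/17 → advance -1; mR−mL=810/697 → turn +1·90°
n=1: pose=(0,-3,N); sL=6, sR=6; mL=-6, mR=3; mL+mR=-3 → advance -1; mR−mL=9 → turn +1·90°
n=2: pose=(0,-4,W); sL=4/3, sR=20/3; mL=-20/3, mR=6; mL+mR=-2/3 → advance -1; mR−mL=38/3 → turn +1·90°
n=3: pose=(1,-4,S); sL=15/13, sR=3/2; mL=-3/2, mR=12/13; mL+mR=-15/26 → advance -1; mR−mL=63/26 → turn +1·90°
n=4: pose=(1,-3,E); sL=60/17, sR=60/41; mL=-60/41, mR=-210/697; mL+mR=-30/17 → advance -1; mR−mL=810/697 → turn +1·90°
n=5: pose=(0,-3,N); sL=6, sR=6; mL=-6, mR=3; mL+mR=-3 → advance -1; mR−mL=9 → turn +1·90°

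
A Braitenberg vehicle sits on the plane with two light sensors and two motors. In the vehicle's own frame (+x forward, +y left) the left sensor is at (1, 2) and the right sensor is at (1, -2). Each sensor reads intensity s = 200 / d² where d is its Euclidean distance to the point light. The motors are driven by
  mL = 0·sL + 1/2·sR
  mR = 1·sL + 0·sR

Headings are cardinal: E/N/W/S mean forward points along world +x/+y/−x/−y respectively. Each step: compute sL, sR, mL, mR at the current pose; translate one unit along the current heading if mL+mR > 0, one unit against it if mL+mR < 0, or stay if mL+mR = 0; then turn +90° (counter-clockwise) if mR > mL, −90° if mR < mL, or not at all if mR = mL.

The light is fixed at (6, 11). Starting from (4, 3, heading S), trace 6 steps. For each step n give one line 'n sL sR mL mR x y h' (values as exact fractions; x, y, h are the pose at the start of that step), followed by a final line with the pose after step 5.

n=0: pose=(4,3,S); sL=200/81, sR=200/97; mL=100/97, mR=200/81; mL+mR=27500/7857 → advance +1; mR−mL=11300/7857 → turn +1·90°
n=1: pose=(4,2,E); sL=4, sR=100/61; mL=50/61, mR=4; mL+mR=294/61 → advance +1; mR−mL=194/61 → turn +1·90°
n=2: pose=(5,2,N); sL=200/73, sR=40/13; mL=20/13, mR=200/73; mL+mR=4060/949 → advance +1; mR−mL=1140/949 → turn +1·90°
n=3: pose=(5,3,W); sL=25/13, sR=5; mL=5/2, mR=25/13; mL+mR=115/26 → advance +1; mR−mL=-15/26 → turn -1·90°
n=4: pose=(4,3,N); sL=40/13, sR=200/49; mL=100/49, mR=40/13; mL+mR=3260/637 → advance +1; mR−mL=660/637 → turn +1·90°
n=5: pose=(4,4,W); sL=20/9, sR=100/17; mL=50/17, mR=20/9; mL+mR=790/153 → advance +1; mR−mL=-110/153 → turn -1·90°

0 200/81 200/97 100/97 200/81 4 3 S
1 4 100/61 50/61 4 4 2 E
2 200/73 40/13 20/13 200/73 5 2 N
3 25/13 5 5/2 25/13 5 3 W
4 40/13 200/49 100/49 40/13 4 3 N
5 20/9 100/17 50/17 20/9 4 4 W
final 3 4 N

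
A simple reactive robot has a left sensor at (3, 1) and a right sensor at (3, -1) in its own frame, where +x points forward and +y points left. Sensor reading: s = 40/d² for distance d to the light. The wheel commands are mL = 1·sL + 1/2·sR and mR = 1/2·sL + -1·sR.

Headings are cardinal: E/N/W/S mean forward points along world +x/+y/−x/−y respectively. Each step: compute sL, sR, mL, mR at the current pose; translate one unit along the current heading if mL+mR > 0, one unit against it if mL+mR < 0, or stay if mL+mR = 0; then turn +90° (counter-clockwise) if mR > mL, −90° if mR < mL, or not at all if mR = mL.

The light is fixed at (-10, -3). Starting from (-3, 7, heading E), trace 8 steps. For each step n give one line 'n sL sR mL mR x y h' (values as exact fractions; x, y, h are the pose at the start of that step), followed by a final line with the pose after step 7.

0 40/221 40/181 11660/40001 -5220/40001 -3 7 E
1 4/13 20/49 326/637 -162/637 -2 7 S
2 40/89 8/25 1356/2225 -212/2225 -2 6 W
3 2/9 5/26 149/468 -19/234 -3 6 N
4 40/221 40/181 11660/40001 -5220/40001 -3 7 E
5 4/13 20/49 326/637 -162/637 -2 7 S
6 40/89 8/25 1356/2225 -212/2225 -2 6 W
7 2/9 5/26 149/468 -19/234 -3 6 N
final -3 7 E

n=0: pose=(-3,7,E); sL=40/221, sR=40/181; mL=11660/40001, mR=-5220/40001; mL+mR=6440/40001 → advance +1; mR−mL=-16880/40001 → turn -1·90°
n=1: pose=(-2,7,S); sL=4/13, sR=20/49; mL=326/637, mR=-162/637; mL+mR=164/637 → advance +1; mR−mL=-488/637 → turn -1·90°
n=2: pose=(-2,6,W); sL=40/89, sR=8/25; mL=1356/2225, mR=-212/2225; mL+mR=1144/2225 → advance +1; mR−mL=-1568/2225 → turn -1·90°
n=3: pose=(-3,6,N); sL=2/9, sR=5/26; mL=149/468, mR=-19/234; mL+mR=37/156 → advance +1; mR−mL=-187/468 → turn -1·90°
n=4: pose=(-3,7,E); sL=40/221, sR=40/181; mL=11660/40001, mR=-5220/40001; mL+mR=6440/40001 → advance +1; mR−mL=-16880/40001 → turn -1·90°
n=5: pose=(-2,7,S); sL=4/13, sR=20/49; mL=326/637, mR=-162/637; mL+mR=164/637 → advance +1; mR−mL=-488/637 → turn -1·90°
n=6: pose=(-2,6,W); sL=40/89, sR=8/25; mL=1356/2225, mR=-212/2225; mL+mR=1144/2225 → advance +1; mR−mL=-1568/2225 → turn -1·90°
n=7: pose=(-3,6,N); sL=2/9, sR=5/26; mL=149/468, mR=-19/234; mL+mR=37/156 → advance +1; mR−mL=-187/468 → turn -1·90°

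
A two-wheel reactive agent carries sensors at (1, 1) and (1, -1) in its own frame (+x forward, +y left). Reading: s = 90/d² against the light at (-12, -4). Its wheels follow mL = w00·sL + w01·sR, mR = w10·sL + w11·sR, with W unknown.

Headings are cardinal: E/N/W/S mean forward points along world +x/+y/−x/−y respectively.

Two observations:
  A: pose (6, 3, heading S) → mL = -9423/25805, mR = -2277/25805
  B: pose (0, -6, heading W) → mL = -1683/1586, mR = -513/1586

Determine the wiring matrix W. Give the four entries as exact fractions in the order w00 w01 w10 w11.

-1 -1/2 -1 1/2

obs A: pose=(6,3,S) → sL=90/397, sR=18/65, mL=-9423/25805, mR=-2277/25805
obs B: pose=(0,-6,W) → sL=9/13, sR=45/61, mL=-1683/1586, mR=-513/1586
sensor matrix S = [[90/397, 18/65], [9/13, 45/61]]; det S = -500904/20463365
solve [mL_A; mL_B] = S·[w00; w01] and [mR_A; mR_B] = S·[w10; w11]:
  w00 = -1, w01 = -1/2, w10 = -1, w11 = 1/2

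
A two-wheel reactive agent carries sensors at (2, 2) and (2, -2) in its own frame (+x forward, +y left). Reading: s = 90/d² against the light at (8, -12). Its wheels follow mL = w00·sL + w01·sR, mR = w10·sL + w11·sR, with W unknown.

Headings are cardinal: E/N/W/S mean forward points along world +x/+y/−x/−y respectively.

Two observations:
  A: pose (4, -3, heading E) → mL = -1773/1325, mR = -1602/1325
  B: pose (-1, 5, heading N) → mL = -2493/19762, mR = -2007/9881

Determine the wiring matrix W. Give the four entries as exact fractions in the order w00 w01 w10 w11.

obs A: pose=(4,-3,E) → sL=18/25, sR=90/53, mL=-1773/1325, mR=-1602/1325
obs B: pose=(-1,5,N) → sL=45/241, sR=9/41, mL=-2493/19762, mR=-2007/9881
sensor matrix S = [[18/25, 90/53], [45/241, 9/41]]; det S = -2082024/13092325
solve [mL_A; mL_B] = S·[w00; w01] and [mR_A; mR_B] = S·[w10; w11]:
  w00 = 1/2, w01 = -1, w10 = -1/2, w11 = -1/2

1/2 -1 -1/2 -1/2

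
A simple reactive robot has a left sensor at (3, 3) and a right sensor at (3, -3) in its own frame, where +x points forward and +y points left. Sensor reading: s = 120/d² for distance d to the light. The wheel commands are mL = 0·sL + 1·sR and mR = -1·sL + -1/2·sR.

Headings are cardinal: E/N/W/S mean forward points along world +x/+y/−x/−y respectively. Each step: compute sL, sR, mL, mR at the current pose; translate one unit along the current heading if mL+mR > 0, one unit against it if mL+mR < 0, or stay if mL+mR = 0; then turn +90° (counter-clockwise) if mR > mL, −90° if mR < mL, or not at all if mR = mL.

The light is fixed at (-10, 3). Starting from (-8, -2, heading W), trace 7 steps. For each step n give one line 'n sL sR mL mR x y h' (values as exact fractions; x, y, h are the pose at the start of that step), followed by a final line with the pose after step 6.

0 24/13 24 24 -180/13 -8 -2 W
1 15 6 6 -18 -9 -2 N
2 24/5 120/97 120/97 -2628/485 -9 -3 E
3 4/3 4/3 4/3 -2 -10 -3 S
4 120/73 120/13 120/13 -5940/949 -10 -2 W
5 6 15 15 -27/2 -11 -2 N
6 24 120/53 120/53 -1332/53 -11 -1 E
final -12 -1 S

n=0: pose=(-8,-2,W); sL=24/13, sR=24; mL=24, mR=-180/13; mL+mR=132/13 → advance +1; mR−mL=-492/13 → turn -1·90°
n=1: pose=(-9,-2,N); sL=15, sR=6; mL=6, mR=-18; mL+mR=-12 → advance -1; mR−mL=-24 → turn -1·90°
n=2: pose=(-9,-3,E); sL=24/5, sR=120/97; mL=120/97, mR=-2628/485; mL+mR=-2028/485 → advance -1; mR−mL=-3228/485 → turn -1·90°
n=3: pose=(-10,-3,S); sL=4/3, sR=4/3; mL=4/3, mR=-2; mL+mR=-2/3 → advance -1; mR−mL=-10/3 → turn -1·90°
n=4: pose=(-10,-2,W); sL=120/73, sR=120/13; mL=120/13, mR=-5940/949; mL+mR=2820/949 → advance +1; mR−mL=-14700/949 → turn -1·90°
n=5: pose=(-11,-2,N); sL=6, sR=15; mL=15, mR=-27/2; mL+mR=3/2 → advance +1; mR−mL=-57/2 → turn -1·90°
n=6: pose=(-11,-1,E); sL=24, sR=120/53; mL=120/53, mR=-1332/53; mL+mR=-1212/53 → advance -1; mR−mL=-1452/53 → turn -1·90°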